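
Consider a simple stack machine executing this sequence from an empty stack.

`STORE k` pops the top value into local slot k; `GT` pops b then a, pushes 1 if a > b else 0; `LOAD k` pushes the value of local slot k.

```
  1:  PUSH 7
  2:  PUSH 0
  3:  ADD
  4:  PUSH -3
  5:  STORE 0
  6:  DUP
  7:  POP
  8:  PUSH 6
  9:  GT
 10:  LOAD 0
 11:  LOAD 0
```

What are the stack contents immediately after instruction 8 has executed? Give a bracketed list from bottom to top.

PUSH 7   [7]
PUSH 0   [7, 0]
ADD      [7]
PUSH -3  [7, -3]
STORE 0  [7]
DUP      [7, 7]
POP      [7]
PUSH 6   [7, 6]

[7, 6]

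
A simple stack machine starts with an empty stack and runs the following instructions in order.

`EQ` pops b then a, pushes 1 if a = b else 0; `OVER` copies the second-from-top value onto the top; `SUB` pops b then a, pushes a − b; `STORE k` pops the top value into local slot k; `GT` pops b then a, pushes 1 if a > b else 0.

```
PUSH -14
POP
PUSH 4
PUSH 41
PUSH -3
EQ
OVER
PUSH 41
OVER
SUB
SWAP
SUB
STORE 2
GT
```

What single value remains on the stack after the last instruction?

PUSH -14 -> -14
POP      -> (empty)
PUSH 4   -> 4
PUSH 41  -> 4 41
PUSH -3  -> 4 41 -3
EQ       -> 4 0
OVER     -> 4 0 4
PUSH 41  -> 4 0 4 41
OVER     -> 4 0 4 41 4
SUB      -> 4 0 4 37
SWAP     -> 4 0 37 4
SUB      -> 4 0 33
STORE 2  -> 4 0
GT       -> 1

1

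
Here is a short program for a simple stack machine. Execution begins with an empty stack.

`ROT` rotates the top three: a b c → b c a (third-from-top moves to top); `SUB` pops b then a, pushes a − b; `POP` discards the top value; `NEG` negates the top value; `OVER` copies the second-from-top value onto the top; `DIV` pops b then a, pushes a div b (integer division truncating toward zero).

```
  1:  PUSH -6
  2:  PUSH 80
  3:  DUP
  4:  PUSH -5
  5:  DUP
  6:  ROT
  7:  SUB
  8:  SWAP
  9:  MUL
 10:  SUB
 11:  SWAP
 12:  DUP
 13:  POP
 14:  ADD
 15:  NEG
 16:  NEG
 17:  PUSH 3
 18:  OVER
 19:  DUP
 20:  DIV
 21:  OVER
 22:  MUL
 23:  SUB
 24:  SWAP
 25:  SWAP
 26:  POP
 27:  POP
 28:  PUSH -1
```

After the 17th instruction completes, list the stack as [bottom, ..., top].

[-351, 3]

PUSH -6 -> -6
PUSH 80 -> -6 80
DUP     -> -6 80 80
PUSH -5 -> -6 80 80 -5
DUP     -> -6 80 80 -5 -5
ROT     -> -6 80 -5 -5 80
SUB     -> -6 80 -5 -85
SWAP    -> -6 80 -85 -5
MUL     -> -6 80 425
SUB     -> -6 -345
SWAP    -> -345 -6
DUP     -> -345 -6 -6
POP     -> -345 -6
ADD     -> -351
NEG     -> 351
NEG     -> -351
PUSH 3  -> -351 3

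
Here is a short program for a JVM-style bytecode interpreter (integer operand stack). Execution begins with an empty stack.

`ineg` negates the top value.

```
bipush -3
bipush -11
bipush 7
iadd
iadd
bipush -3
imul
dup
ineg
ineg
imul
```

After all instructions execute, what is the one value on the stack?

441

bipush -3  : [-3]
bipush -11 : [-3, -11]
bipush 7   : [-3, -11, 7]
iadd       : [-3, -4]
iadd       : [-7]
bipush -3  : [-7, -3]
imul       : [21]
dup        : [21, 21]
ineg       : [21, -21]
ineg       : [21, 21]
imul       : [441]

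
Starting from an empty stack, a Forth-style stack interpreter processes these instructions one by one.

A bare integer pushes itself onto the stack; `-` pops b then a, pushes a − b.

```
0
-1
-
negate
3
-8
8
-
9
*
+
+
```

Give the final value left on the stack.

0       0
-1      0 -1
-       1
negate  -1
3       -1 3
-8      -1 3 -8
8       -1 3 -8 8
-       -1 3 -16
9       -1 3 -16 9
*       -1 3 -144
+       -1 -141
+       -142

-142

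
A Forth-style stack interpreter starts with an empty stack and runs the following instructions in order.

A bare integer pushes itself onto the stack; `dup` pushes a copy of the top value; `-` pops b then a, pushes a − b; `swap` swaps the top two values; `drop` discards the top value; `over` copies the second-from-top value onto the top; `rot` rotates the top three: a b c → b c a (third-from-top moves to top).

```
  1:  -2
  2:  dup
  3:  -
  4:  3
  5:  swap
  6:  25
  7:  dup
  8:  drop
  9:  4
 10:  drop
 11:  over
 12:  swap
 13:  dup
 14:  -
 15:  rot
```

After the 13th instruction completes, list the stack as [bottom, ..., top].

[3, 0, 0, 25, 25]

-2   -> [-2]
dup  -> [-2, -2]
-    -> [0]
3    -> [0, 3]
swap -> [3, 0]
25   -> [3, 0, 25]
dup  -> [3, 0, 25, 25]
drop -> [3, 0, 25]
4    -> [3, 0, 25, 4]
drop -> [3, 0, 25]
over -> [3, 0, 25, 0]
swap -> [3, 0, 0, 25]
dup  -> [3, 0, 0, 25, 25]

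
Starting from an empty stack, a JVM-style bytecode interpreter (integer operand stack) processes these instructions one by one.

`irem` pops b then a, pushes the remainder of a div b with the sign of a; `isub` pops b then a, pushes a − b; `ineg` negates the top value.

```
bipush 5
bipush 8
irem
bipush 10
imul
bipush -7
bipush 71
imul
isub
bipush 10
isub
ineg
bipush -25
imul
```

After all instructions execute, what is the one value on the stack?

bipush 5   -> 5
bipush 8   -> 5 8
irem       -> 5
bipush 10  -> 5 10
imul       -> 50
bipush -7  -> 50 -7
bipush 71  -> 50 -7 71
imul       -> 50 -497
isub       -> 547
bipush 10  -> 547 10
isub       -> 537
ineg       -> -537
bipush -25 -> -537 -25
imul       -> 13425

13425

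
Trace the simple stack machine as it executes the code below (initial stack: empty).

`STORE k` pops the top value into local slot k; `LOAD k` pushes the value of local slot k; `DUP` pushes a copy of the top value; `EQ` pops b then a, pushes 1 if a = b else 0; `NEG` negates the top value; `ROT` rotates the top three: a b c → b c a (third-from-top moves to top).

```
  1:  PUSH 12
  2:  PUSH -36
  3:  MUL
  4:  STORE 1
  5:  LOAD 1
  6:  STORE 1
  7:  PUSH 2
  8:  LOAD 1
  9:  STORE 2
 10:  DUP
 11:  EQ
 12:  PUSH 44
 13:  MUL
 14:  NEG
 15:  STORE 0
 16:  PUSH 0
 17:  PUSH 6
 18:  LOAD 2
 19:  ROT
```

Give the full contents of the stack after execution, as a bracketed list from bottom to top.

[6, -432, 0]

PUSH 12  : [12]
PUSH -36 : [12, -36]
MUL      : [-432]
STORE 1  : []
LOAD 1   : [-432]
STORE 1  : []
PUSH 2   : [2]
LOAD 1   : [2, -432]
STORE 2  : [2]
DUP      : [2, 2]
EQ       : [1]
PUSH 44  : [1, 44]
MUL      : [44]
NEG      : [-44]
STORE 0  : []
PUSH 0   : [0]
PUSH 6   : [0, 6]
LOAD 2   : [0, 6, -432]
ROT      : [6, -432, 0]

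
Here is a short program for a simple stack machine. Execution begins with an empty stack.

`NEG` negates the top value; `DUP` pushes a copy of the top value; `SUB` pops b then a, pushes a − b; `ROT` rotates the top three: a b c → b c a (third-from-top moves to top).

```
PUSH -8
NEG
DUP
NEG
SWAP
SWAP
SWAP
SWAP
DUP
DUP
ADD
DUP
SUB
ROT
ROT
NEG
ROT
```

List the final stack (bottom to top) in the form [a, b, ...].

[8, 8, 0]

PUSH -8 → -8
NEG     → 8
DUP     → 8 8
NEG     → 8 -8
SWAP    → -8 8
SWAP    → 8 -8
SWAP    → -8 8
SWAP    → 8 -8
DUP     → 8 -8 -8
DUP     → 8 -8 -8 -8
ADD     → 8 -8 -16
DUP     → 8 -8 -16 -16
SUB     → 8 -8 0
ROT     → -8 0 8
ROT     → 0 8 -8
NEG     → 0 8 8
ROT     → 8 8 0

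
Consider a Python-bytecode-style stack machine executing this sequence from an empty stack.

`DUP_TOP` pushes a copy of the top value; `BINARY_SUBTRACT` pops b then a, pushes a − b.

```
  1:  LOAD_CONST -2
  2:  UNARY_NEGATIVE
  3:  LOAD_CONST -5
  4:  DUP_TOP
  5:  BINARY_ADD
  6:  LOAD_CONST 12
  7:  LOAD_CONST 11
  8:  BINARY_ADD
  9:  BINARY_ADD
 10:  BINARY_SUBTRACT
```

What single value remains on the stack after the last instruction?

LOAD_CONST -2    -2
UNARY_NEGATIVE   2
LOAD_CONST -5    2 -5
DUP_TOP          2 -5 -5
BINARY_ADD       2 -10
LOAD_CONST 12    2 -10 12
LOAD_CONST 11    2 -10 12 11
BINARY_ADD       2 -10 23
BINARY_ADD       2 13
BINARY_SUBTRACT  -11

-11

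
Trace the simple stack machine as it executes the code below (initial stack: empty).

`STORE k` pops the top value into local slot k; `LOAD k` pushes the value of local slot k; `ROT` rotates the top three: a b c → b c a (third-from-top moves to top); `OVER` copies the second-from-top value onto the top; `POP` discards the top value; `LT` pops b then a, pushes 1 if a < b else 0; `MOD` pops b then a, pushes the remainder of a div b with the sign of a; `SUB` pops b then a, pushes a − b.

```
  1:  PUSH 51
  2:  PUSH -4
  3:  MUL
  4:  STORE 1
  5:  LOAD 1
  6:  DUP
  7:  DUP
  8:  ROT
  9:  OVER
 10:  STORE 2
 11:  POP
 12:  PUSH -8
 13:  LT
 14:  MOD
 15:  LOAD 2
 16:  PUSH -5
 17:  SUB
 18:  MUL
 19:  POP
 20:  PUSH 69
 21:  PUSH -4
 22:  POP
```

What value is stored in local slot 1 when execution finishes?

-204

PUSH 51 → 51
PUSH -4 → 51 -4
MUL     → -204
STORE 1 → (empty)
LOAD 1  → -204
DUP     → -204 -204
DUP     → -204 -204 -204
ROT     → -204 -204 -204
OVER    → -204 -204 -204 -204
STORE 2 → -204 -204 -204
POP     → -204 -204
PUSH -8 → -204 -204 -8
LT      → -204 1
MOD     → 0
LOAD 2  → 0 -204
PUSH -5 → 0 -204 -5
SUB     → 0 -199
MUL     → 0
POP     → (empty)
PUSH 69 → 69
PUSH -4 → 69 -4
POP     → 69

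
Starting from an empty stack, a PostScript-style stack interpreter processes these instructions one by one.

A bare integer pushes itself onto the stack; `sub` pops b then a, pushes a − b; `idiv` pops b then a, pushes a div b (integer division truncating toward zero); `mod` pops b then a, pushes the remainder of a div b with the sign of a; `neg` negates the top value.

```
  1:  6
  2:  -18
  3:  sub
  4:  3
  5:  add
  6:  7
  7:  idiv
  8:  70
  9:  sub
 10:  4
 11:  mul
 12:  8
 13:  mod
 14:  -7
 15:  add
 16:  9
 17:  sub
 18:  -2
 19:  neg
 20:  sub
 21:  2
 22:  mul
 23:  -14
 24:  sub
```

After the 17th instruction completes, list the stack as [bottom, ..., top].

[-20]

6    -> 6
-18  -> 6 -18
sub  -> 24
3    -> 24 3
add  -> 27
7    -> 27 7
idiv -> 3
70   -> 3 70
sub  -> -67
4    -> -67 4
mul  -> -268
8    -> -268 8
mod  -> -4
-7   -> -4 -7
add  -> -11
9    -> -11 9
sub  -> -20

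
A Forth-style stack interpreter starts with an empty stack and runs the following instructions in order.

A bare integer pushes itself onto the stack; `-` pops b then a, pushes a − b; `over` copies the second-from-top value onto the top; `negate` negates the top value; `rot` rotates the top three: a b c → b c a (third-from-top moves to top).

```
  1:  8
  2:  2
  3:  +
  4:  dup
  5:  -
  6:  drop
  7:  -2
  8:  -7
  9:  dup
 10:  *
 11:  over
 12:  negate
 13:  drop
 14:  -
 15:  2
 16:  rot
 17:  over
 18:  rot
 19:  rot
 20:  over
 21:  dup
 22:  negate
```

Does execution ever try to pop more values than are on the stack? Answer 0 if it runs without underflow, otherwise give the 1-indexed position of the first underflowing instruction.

8       8
2       8 2
+       10
dup     10 10
-       0
drop    (empty)
-2      -2
-7      -2 -7
dup     -2 -7 -7
*       -2 49
over    -2 49 -2
negate  -2 49 2
drop    -2 49
-       -51
2       -51 2
rot  — needs 3 operands, stack has 2 → underflow

16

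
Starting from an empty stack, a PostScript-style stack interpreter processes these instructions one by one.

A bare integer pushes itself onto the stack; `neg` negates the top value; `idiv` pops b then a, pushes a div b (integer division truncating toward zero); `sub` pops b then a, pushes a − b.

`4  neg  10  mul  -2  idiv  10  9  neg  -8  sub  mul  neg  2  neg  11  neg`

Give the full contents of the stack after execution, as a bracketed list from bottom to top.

[20, 10, -2, -11]

4    -> 4
neg  -> -4
10   -> -4 10
mul  -> -40
-2   -> -40 -2
idiv -> 20
10   -> 20 10
9    -> 20 10 9
neg  -> 20 10 -9
-8   -> 20 10 -9 -8
sub  -> 20 10 -1
mul  -> 20 -10
neg  -> 20 10
2    -> 20 10 2
neg  -> 20 10 -2
11   -> 20 10 -2 11
neg  -> 20 10 -2 -11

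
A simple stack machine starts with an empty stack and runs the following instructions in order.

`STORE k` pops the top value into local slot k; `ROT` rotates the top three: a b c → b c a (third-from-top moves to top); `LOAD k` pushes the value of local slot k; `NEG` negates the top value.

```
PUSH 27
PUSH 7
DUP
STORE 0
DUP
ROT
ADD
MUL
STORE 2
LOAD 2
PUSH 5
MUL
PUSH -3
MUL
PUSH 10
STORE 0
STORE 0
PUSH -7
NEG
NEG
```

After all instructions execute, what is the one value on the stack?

PUSH 27 -> 27
PUSH 7  -> 27 7
DUP     -> 27 7 7
STORE 0 -> 27 7
DUP     -> 27 7 7
ROT     -> 7 7 27
ADD     -> 7 34
MUL     -> 238
STORE 2 -> (empty)
LOAD 2  -> 238
PUSH 5  -> 238 5
MUL     -> 1190
PUSH -3 -> 1190 -3
MUL     -> -3570
PUSH 10 -> -3570 10
STORE 0 -> -3570
STORE 0 -> (empty)
PUSH -7 -> -7
NEG     -> 7
NEG     -> -7

-7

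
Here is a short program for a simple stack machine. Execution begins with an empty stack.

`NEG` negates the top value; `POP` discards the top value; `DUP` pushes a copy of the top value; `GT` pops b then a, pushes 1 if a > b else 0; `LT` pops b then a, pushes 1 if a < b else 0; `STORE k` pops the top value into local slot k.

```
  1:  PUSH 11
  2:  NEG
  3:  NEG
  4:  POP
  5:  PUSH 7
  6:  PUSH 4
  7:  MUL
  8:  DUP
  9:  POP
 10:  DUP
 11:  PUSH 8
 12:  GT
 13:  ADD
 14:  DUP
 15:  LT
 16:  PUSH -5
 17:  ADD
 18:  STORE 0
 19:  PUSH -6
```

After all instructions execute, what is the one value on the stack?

-6

PUSH 11  11
NEG      -11
NEG      11
POP      (empty)
PUSH 7   7
PUSH 4   7 4
MUL      28
DUP      28 28
POP      28
DUP      28 28
PUSH 8   28 28 8
GT       28 1
ADD      29
DUP      29 29
LT       0
PUSH -5  0 -5
ADD      -5
STORE 0  (empty)
PUSH -6  -6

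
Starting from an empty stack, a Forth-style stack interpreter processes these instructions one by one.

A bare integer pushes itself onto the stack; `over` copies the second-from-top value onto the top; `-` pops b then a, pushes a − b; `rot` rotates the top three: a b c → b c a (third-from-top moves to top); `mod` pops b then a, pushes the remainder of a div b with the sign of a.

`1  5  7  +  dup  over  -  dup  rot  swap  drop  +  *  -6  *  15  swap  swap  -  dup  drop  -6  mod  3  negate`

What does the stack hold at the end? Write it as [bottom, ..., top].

[-3, -3]

1      : 1
5      : 1 5
7      : 1 5 7
+      : 1 12
dup    : 1 12 12
over   : 1 12 12 12
-      : 1 12 0
dup    : 1 12 0 0
rot    : 1 0 0 12
swap   : 1 0 12 0
drop   : 1 0 12
+      : 1 12
*      : 12
-6     : 12 -6
*      : -72
15     : -72 15
swap   : 15 -72
swap   : -72 15
-      : -87
dup    : -87 -87
drop   : -87
-6     : -87 -6
mod    : -3
3      : -3 3
negate : -3 -3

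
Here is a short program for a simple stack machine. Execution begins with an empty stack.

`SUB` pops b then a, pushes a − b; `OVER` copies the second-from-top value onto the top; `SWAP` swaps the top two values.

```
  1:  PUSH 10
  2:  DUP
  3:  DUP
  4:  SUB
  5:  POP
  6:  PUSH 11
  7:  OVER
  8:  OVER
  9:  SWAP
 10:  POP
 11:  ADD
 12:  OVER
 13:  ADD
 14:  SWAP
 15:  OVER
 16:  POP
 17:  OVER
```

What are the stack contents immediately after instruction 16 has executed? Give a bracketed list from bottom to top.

[32, 10]

PUSH 10 -> [10]
DUP     -> [10, 10]
DUP     -> [10, 10, 10]
SUB     -> [10, 0]
POP     -> [10]
PUSH 11 -> [10, 11]
OVER    -> [10, 11, 10]
OVER    -> [10, 11, 10, 11]
SWAP    -> [10, 11, 11, 10]
POP     -> [10, 11, 11]
ADD     -> [10, 22]
OVER    -> [10, 22, 10]
ADD     -> [10, 32]
SWAP    -> [32, 10]
OVER    -> [32, 10, 32]
POP     -> [32, 10]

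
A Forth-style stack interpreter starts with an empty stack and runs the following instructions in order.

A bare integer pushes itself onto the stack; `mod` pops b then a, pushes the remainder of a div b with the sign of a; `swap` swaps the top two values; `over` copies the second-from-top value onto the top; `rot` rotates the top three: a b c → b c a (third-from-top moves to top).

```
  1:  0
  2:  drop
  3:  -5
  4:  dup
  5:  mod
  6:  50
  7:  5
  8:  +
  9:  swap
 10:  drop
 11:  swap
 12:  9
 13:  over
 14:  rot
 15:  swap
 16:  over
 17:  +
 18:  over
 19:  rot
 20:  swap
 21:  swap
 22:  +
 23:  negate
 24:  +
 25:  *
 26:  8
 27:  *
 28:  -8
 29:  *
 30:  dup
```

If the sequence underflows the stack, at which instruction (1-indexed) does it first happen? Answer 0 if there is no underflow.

11

0    : 0
drop : (empty)
-5   : -5
dup  : -5 -5
mod  : 0
50   : 0 50
5    : 0 50 5
+    : 0 55
swap : 55 0
drop : 55
swap  — needs 2 operands, stack has 1 → underflow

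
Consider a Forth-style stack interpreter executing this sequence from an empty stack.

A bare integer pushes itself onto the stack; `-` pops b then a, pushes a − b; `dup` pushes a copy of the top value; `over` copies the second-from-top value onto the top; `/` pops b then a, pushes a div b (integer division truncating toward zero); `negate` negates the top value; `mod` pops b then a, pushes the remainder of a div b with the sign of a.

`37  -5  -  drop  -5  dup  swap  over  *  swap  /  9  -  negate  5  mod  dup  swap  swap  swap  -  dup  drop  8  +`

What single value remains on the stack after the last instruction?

8

37      [37]
-5      [37, -5]
-       [42]
drop    []
-5      [-5]
dup     [-5, -5]
swap    [-5, -5]
over    [-5, -5, -5]
*       [-5, 25]
swap    [25, -5]
/       [-5]
9       [-5, 9]
-       [-14]
negate  [14]
5       [14, 5]
mod     [4]
dup     [4, 4]
swap    [4, 4]
swap    [4, 4]
swap    [4, 4]
-       [0]
dup     [0, 0]
drop    [0]
8       [0, 8]
+       [8]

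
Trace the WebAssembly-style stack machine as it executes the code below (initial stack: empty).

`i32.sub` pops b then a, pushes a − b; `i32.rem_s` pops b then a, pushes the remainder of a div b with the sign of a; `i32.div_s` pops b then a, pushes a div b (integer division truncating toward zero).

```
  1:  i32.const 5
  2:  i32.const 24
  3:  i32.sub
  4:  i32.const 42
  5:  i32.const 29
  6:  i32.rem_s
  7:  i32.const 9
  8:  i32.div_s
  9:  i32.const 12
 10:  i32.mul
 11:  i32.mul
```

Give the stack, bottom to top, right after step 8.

i32.const 5   [5]
i32.const 24  [5, 24]
i32.sub       [-19]
i32.const 42  [-19, 42]
i32.const 29  [-19, 42, 29]
i32.rem_s     [-19, 13]
i32.const 9   [-19, 13, 9]
i32.div_s     [-19, 1]

[-19, 1]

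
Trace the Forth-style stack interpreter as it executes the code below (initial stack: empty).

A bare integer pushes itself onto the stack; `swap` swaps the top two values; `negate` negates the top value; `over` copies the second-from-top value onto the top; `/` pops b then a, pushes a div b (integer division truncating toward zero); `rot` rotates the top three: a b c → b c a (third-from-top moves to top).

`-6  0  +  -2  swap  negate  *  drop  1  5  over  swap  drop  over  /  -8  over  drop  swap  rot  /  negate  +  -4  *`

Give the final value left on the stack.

36

-6     → -6
0      → -6 0
+      → -6
-2     → -6 -2
swap   → -2 -6
negate → -2 6
*      → -12
drop   → (empty)
1      → 1
5      → 1 5
over   → 1 5 1
swap   → 1 1 5
drop   → 1 1
over   → 1 1 1
/      → 1 1
-8     → 1 1 -8
over   → 1 1 -8 1
drop   → 1 1 -8
swap   → 1 -8 1
rot    → -8 1 1
/      → -8 1
negate → -8 -1
+      → -9
-4     → -9 -4
*      → 36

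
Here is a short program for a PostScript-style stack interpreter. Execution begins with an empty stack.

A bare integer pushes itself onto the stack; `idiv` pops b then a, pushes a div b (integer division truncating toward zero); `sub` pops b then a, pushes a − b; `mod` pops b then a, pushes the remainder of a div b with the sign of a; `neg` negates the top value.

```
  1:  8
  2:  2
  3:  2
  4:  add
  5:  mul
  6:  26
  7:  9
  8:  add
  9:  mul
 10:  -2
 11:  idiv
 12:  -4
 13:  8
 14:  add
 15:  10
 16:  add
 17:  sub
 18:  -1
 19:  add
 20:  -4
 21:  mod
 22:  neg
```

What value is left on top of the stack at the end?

8    → [8]
2    → [8, 2]
2    → [8, 2, 2]
add  → [8, 4]
mul  → [32]
26   → [32, 26]
9    → [32, 26, 9]
add  → [32, 35]
mul  → [1120]
-2   → [1120, -2]
idiv → [-560]
-4   → [-560, -4]
8    → [-560, -4, 8]
add  → [-560, 4]
10   → [-560, 4, 10]
add  → [-560, 14]
sub  → [-574]
-1   → [-574, -1]
add  → [-575]
-4   → [-575, -4]
mod  → [-3]
neg  → [3]

3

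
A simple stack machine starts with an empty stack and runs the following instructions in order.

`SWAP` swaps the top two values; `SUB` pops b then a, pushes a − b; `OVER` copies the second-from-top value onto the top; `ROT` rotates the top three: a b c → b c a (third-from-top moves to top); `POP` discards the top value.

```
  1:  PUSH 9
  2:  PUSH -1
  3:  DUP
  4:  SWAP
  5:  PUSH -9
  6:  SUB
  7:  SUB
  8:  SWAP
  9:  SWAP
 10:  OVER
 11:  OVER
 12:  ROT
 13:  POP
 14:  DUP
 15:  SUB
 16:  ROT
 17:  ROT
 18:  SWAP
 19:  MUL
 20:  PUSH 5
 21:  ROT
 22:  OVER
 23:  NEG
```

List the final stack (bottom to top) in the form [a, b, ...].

PUSH 9  -> [9]
PUSH -1 -> [9, -1]
DUP     -> [9, -1, -1]
SWAP    -> [9, -1, -1]
PUSH -9 -> [9, -1, -1, -9]
SUB     -> [9, -1, 8]
SUB     -> [9, -9]
SWAP    -> [-9, 9]
SWAP    -> [9, -9]
OVER    -> [9, -9, 9]
OVER    -> [9, -9, 9, -9]
ROT     -> [9, 9, -9, -9]
POP     -> [9, 9, -9]
DUP     -> [9, 9, -9, -9]
SUB     -> [9, 9, 0]
ROT     -> [9, 0, 9]
ROT     -> [0, 9, 9]
SWAP    -> [0, 9, 9]
MUL     -> [0, 81]
PUSH 5  -> [0, 81, 5]
ROT     -> [81, 5, 0]
OVER    -> [81, 5, 0, 5]
NEG     -> [81, 5, 0, -5]

[81, 5, 0, -5]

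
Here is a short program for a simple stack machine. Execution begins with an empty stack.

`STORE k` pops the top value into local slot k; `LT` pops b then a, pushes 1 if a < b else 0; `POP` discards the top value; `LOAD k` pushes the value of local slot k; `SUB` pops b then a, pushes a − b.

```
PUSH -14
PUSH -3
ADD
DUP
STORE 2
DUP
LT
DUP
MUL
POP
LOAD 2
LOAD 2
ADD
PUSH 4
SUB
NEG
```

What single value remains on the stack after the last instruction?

38

PUSH -14  [-14]
PUSH -3   [-14, -3]
ADD       [-17]
DUP       [-17, -17]
STORE 2   [-17]
DUP       [-17, -17]
LT        [0]
DUP       [0, 0]
MUL       [0]
POP       []
LOAD 2    [-17]
LOAD 2    [-17, -17]
ADD       [-34]
PUSH 4    [-34, 4]
SUB       [-38]
NEG       [38]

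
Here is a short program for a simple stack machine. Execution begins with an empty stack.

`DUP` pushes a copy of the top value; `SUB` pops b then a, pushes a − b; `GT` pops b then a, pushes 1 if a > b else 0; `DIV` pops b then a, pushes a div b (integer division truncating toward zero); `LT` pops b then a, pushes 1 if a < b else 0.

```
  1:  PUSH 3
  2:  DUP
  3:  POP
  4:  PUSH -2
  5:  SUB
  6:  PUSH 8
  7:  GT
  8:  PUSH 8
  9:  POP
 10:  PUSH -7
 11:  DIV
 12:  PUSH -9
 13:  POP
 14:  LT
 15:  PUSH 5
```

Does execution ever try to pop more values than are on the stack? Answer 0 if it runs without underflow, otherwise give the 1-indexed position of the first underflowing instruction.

14

PUSH 3  : 3
DUP     : 3 3
POP     : 3
PUSH -2 : 3 -2
SUB     : 5
PUSH 8  : 5 8
GT      : 0
PUSH 8  : 0 8
POP     : 0
PUSH -7 : 0 -7
DIV     : 0
PUSH -9 : 0 -9
POP     : 0
LT  — needs 2 operands, stack has 1 → underflow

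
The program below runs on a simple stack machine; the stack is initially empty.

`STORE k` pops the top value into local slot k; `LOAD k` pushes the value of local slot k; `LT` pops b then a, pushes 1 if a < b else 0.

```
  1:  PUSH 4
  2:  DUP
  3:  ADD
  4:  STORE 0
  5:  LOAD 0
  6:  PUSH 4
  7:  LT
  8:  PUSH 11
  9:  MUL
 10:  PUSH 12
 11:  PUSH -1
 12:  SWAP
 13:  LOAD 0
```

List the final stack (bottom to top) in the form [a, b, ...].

PUSH 4  → 4
DUP     → 4 4
ADD     → 8
STORE 0 → (empty)
LOAD 0  → 8
PUSH 4  → 8 4
LT      → 0
PUSH 11 → 0 11
MUL     → 0
PUSH 12 → 0 12
PUSH -1 → 0 12 -1
SWAP    → 0 -1 12
LOAD 0  → 0 -1 12 8

[0, -1, 12, 8]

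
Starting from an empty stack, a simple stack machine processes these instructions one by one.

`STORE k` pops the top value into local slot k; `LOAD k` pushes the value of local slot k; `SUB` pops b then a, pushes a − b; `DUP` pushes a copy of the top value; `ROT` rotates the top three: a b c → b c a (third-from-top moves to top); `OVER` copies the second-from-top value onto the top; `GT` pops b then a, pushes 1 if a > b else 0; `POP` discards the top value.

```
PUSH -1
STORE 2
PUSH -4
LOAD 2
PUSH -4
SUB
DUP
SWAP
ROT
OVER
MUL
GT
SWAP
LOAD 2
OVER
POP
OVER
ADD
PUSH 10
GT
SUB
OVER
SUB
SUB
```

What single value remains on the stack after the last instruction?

-1

PUSH -1  [-1]
STORE 2  []
PUSH -4  [-4]
LOAD 2   [-4, -1]
PUSH -4  [-4, -1, -4]
SUB      [-4, 3]
DUP      [-4, 3, 3]
SWAP     [-4, 3, 3]
ROT      [3, 3, -4]
OVER     [3, 3, -4, 3]
MUL      [3, 3, -12]
GT       [3, 1]
SWAP     [1, 3]
LOAD 2   [1, 3, -1]
OVER     [1, 3, -1, 3]
POP      [1, 3, -1]
OVER     [1, 3, -1, 3]
ADD      [1, 3, 2]
PUSH 10  [1, 3, 2, 10]
GT       [1, 3, 0]
SUB      [1, 3]
OVER     [1, 3, 1]
SUB      [1, 2]
SUB      [-1]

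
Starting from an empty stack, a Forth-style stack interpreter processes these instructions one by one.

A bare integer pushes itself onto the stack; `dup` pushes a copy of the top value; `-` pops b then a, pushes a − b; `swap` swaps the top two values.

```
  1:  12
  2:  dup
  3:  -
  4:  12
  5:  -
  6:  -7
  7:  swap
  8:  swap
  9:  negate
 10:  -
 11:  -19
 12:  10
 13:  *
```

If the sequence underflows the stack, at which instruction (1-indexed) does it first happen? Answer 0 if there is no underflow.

12     → 12
dup    → 12 12
-      → 0
12     → 0 12
-      → -12
-7     → -12 -7
swap   → -7 -12
swap   → -12 -7
negate → -12 7
-      → -19
-19    → -19 -19
10     → -19 -19 10
*      → -19 -190

0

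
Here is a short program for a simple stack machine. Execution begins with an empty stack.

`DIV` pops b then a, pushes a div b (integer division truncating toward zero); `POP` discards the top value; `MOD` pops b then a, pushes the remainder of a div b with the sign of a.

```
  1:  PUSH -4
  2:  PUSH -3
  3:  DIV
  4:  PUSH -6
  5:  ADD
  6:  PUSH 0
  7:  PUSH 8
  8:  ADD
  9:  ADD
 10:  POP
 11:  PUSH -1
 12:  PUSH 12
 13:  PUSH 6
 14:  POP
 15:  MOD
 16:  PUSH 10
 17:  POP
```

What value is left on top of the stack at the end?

-1

PUSH -4 : [-4]
PUSH -3 : [-4, -3]
DIV     : [1]
PUSH -6 : [1, -6]
ADD     : [-5]
PUSH 0  : [-5, 0]
PUSH 8  : [-5, 0, 8]
ADD     : [-5, 8]
ADD     : [3]
POP     : []
PUSH -1 : [-1]
PUSH 12 : [-1, 12]
PUSH 6  : [-1, 12, 6]
POP     : [-1, 12]
MOD     : [-1]
PUSH 10 : [-1, 10]
POP     : [-1]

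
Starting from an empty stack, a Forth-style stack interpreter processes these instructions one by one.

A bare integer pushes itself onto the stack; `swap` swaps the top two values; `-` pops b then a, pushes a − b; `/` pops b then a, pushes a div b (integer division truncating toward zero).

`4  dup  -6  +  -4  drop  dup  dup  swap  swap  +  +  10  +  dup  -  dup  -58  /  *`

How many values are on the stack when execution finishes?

4     4
dup   4 4
-6    4 4 -6
+     4 -2
-4    4 -2 -4
drop  4 -2
dup   4 -2 -2
dup   4 -2 -2 -2
swap  4 -2 -2 -2
swap  4 -2 -2 -2
+     4 -2 -4
+     4 -6
10    4 -6 10
+     4 4
dup   4 4 4
-     4 0
dup   4 0 0
-58   4 0 0 -58
/     4 0 0
*     4 0

2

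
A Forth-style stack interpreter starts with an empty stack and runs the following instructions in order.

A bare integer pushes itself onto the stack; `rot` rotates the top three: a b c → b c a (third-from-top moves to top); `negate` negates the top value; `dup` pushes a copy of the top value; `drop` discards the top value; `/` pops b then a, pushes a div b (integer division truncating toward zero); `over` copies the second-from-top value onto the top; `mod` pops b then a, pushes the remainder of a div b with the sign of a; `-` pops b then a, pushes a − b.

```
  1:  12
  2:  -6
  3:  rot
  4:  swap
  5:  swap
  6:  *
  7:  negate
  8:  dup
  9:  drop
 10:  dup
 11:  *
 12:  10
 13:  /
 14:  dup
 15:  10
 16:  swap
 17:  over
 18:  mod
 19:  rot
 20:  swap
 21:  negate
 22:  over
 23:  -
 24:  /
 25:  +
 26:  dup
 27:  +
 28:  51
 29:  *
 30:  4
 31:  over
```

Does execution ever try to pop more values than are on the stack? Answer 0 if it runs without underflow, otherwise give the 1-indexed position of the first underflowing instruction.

12 → 12
-6 → 12 -6
rot  — needs 3 operands, stack has 2 → underflow

3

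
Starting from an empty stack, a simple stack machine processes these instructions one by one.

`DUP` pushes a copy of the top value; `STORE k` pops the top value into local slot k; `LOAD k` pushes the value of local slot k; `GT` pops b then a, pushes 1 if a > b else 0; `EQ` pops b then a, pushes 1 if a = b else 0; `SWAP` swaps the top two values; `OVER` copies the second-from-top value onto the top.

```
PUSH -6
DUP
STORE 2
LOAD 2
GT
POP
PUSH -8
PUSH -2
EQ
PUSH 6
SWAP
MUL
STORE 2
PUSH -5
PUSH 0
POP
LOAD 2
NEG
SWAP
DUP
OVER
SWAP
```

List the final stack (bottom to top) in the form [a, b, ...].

PUSH -6 → [-6]
DUP     → [-6, -6]
STORE 2 → [-6]
LOAD 2  → [-6, -6]
GT      → [0]
POP     → []
PUSH -8 → [-8]
PUSH -2 → [-8, -2]
EQ      → [0]
PUSH 6  → [0, 6]
SWAP    → [6, 0]
MUL     → [0]
STORE 2 → []
PUSH -5 → [-5]
PUSH 0  → [-5, 0]
POP     → [-5]
LOAD 2  → [-5, 0]
NEG     → [-5, 0]
SWAP    → [0, -5]
DUP     → [0, -5, -5]
OVER    → [0, -5, -5, -5]
SWAP    → [0, -5, -5, -5]

[0, -5, -5, -5]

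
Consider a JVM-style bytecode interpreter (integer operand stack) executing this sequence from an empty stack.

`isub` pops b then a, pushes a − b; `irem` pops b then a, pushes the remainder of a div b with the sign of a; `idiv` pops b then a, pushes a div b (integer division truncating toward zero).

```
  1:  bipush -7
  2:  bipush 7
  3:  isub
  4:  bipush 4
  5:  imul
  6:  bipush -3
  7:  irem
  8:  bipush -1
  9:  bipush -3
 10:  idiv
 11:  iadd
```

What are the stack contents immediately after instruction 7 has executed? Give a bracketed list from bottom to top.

bipush -7  [-7]
bipush 7   [-7, 7]
isub       [-14]
bipush 4   [-14, 4]
imul       [-56]
bipush -3  [-56, -3]
irem       [-2]

[-2]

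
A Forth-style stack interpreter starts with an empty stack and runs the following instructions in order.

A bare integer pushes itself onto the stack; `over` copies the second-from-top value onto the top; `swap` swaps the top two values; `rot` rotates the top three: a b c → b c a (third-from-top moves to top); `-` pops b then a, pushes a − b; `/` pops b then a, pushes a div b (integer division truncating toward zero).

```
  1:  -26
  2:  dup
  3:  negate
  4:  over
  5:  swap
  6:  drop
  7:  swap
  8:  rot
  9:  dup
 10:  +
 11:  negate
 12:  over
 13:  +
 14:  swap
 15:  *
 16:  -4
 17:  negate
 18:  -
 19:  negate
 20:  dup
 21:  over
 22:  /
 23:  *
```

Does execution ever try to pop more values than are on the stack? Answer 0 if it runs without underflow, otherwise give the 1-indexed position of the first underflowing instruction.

8

-26    : [-26]
dup    : [-26, -26]
negate : [-26, 26]
over   : [-26, 26, -26]
swap   : [-26, -26, 26]
drop   : [-26, -26]
swap   : [-26, -26]
rot  — needs 3 operands, stack has 2 → underflow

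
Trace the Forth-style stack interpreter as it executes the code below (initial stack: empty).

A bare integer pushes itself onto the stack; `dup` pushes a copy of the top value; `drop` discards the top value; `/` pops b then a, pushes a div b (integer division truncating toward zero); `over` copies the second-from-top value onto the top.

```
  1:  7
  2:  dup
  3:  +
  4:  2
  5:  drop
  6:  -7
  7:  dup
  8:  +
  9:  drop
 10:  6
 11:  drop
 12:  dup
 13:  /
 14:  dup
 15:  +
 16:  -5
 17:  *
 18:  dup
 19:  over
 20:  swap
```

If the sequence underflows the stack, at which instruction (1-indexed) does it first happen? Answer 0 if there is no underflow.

7    → [7]
dup  → [7, 7]
+    → [14]
2    → [14, 2]
drop → [14]
-7   → [14, -7]
dup  → [14, -7, -7]
+    → [14, -14]
drop → [14]
6    → [14, 6]
drop → [14]
dup  → [14, 14]
/    → [1]
dup  → [1, 1]
+    → [2]
-5   → [2, -5]
*    → [-10]
dup  → [-10, -10]
over → [-10, -10, -10]
swap → [-10, -10, -10]

0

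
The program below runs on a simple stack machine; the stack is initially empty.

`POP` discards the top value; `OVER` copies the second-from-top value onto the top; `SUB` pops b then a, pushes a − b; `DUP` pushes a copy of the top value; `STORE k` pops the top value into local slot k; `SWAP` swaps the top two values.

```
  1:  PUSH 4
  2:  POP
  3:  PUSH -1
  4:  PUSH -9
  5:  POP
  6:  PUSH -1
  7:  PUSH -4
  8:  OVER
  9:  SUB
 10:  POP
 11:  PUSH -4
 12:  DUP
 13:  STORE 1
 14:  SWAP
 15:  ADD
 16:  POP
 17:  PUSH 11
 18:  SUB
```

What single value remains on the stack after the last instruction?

PUSH 4  -> 4
POP     -> (empty)
PUSH -1 -> -1
PUSH -9 -> -1 -9
POP     -> -1
PUSH -1 -> -1 -1
PUSH -4 -> -1 -1 -4
OVER    -> -1 -1 -4 -1
SUB     -> -1 -1 -3
POP     -> -1 -1
PUSH -4 -> -1 -1 -4
DUP     -> -1 -1 -4 -4
STORE 1 -> -1 -1 -4
SWAP    -> -1 -4 -1
ADD     -> -1 -5
POP     -> -1
PUSH 11 -> -1 11
SUB     -> -12

-12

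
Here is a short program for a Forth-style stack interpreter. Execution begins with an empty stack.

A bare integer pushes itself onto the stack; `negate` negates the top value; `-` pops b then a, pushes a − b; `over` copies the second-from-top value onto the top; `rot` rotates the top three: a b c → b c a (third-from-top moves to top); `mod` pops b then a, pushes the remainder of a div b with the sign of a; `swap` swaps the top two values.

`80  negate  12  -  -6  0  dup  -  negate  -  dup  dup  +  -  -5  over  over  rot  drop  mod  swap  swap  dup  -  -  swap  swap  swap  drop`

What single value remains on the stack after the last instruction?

80     : 80
negate : -80
12     : -80 12
-      : -92
-6     : -92 -6
0      : -92 -6 0
dup    : -92 -6 0 0
-      : -92 -6 0
negate : -92 -6 0
-      : -92 -6
dup    : -92 -6 -6
dup    : -92 -6 -6 -6
+      : -92 -6 -12
-      : -92 6
-5     : -92 6 -5
over   : -92 6 -5 6
over   : -92 6 -5 6 -5
rot    : -92 6 6 -5 -5
drop   : -92 6 6 -5
mod    : -92 6 1
swap   : -92 1 6
swap   : -92 6 1
dup    : -92 6 1 1
-      : -92 6 0
-      : -92 6
swap   : 6 -92
swap   : -92 6
swap   : 6 -92
drop   : 6

6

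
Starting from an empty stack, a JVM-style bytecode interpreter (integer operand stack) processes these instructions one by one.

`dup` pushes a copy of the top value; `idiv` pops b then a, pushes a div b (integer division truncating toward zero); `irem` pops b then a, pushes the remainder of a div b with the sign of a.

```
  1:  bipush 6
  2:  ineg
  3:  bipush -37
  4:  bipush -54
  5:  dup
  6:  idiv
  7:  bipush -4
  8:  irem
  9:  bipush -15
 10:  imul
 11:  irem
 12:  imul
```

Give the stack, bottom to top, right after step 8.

bipush 6   -> [6]
ineg       -> [-6]
bipush -37 -> [-6, -37]
bipush -54 -> [-6, -37, -54]
dup        -> [-6, -37, -54, -54]
idiv       -> [-6, -37, 1]
bipush -4  -> [-6, -37, 1, -4]
irem       -> [-6, -37, 1]

[-6, -37, 1]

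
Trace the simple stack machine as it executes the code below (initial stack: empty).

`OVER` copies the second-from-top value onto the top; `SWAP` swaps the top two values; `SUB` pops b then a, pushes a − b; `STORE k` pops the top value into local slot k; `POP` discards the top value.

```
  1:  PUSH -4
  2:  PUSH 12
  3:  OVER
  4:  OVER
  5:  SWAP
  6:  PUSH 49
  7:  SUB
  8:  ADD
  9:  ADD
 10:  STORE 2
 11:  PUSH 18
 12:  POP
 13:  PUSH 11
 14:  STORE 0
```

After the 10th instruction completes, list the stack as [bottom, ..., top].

PUSH -4 → -4
PUSH 12 → -4 12
OVER    → -4 12 -4
OVER    → -4 12 -4 12
SWAP    → -4 12 12 -4
PUSH 49 → -4 12 12 -4 49
SUB     → -4 12 12 -53
ADD     → -4 12 -41
ADD     → -4 -29
STORE 2 → -4

[-4]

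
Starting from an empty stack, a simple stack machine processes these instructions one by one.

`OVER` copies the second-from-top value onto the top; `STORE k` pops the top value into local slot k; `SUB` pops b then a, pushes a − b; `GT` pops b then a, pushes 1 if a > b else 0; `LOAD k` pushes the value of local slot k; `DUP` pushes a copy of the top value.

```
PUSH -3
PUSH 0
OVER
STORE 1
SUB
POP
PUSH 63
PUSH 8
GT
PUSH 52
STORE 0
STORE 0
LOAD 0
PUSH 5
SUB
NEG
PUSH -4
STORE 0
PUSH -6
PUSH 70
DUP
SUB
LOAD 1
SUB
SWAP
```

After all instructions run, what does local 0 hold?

PUSH -3 → [-3]
PUSH 0  → [-3, 0]
OVER    → [-3, 0, -3]
STORE 1 → [-3, 0]
SUB     → [-3]
POP     → []
PUSH 63 → [63]
PUSH 8  → [63, 8]
GT      → [1]
PUSH 52 → [1, 52]
STORE 0 → [1]
STORE 0 → []
LOAD 0  → [1]
PUSH 5  → [1, 5]
SUB     → [-4]
NEG     → [4]
PUSH -4 → [4, -4]
STORE 0 → [4]
PUSH -6 → [4, -6]
PUSH 70 → [4, -6, 70]
DUP     → [4, -6, 70, 70]
SUB     → [4, -6, 0]
LOAD 1  → [4, -6, 0, -3]
SUB     → [4, -6, 3]
SWAP    → [4, 3, -6]

-4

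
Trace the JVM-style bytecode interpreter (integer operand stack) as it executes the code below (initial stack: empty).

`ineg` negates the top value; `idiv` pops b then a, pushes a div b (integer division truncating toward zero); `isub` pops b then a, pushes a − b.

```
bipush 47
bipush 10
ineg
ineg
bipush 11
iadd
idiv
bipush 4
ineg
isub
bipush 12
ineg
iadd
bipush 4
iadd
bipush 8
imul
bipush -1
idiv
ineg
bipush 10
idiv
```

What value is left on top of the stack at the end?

bipush 47 → 47
bipush 10 → 47 10
ineg      → 47 -10
ineg      → 47 10
bipush 11 → 47 10 11
iadd      → 47 21
idiv      → 2
bipush 4  → 2 4
ineg      → 2 -4
isub      → 6
bipush 12 → 6 12
ineg      → 6 -12
iadd      → -6
bipush 4  → -6 4
iadd      → -2
bipush 8  → -2 8
imul      → -16
bipush -1 → -16 -1
idiv      → 16
ineg      → -16
bipush 10 → -16 10
idiv      → -1

-1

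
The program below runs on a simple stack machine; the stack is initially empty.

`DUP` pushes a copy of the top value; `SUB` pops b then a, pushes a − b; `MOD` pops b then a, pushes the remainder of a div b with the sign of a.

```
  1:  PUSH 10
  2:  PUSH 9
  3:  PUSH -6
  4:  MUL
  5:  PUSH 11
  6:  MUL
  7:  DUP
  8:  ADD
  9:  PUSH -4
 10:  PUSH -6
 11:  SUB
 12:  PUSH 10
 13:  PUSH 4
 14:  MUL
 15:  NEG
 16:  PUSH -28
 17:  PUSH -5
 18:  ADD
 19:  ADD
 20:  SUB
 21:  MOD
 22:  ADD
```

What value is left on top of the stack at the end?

-53

PUSH 10  → [10]
PUSH 9   → [10, 9]
PUSH -6  → [10, 9, -6]
MUL      → [10, -54]
PUSH 11  → [10, -54, 11]
MUL      → [10, -594]
DUP      → [10, -594, -594]
ADD      → [10, -1188]
PUSH -4  → [10, -1188, -4]
PUSH -6  → [10, -1188, -4, -6]
SUB      → [10, -1188, 2]
PUSH 10  → [10, -1188, 2, 10]
PUSH 4   → [10, -1188, 2, 10, 4]
MUL      → [10, -1188, 2, 40]
NEG      → [10, -1188, 2, -40]
PUSH -28 → [10, -1188, 2, -40, -28]
PUSH -5  → [10, -1188, 2, -40, -28, -5]
ADD      → [10, -1188, 2, -40, -33]
ADD      → [10, -1188, 2, -73]
SUB      → [10, -1188, 75]
MOD      → [10, -63]
ADD      → [-53]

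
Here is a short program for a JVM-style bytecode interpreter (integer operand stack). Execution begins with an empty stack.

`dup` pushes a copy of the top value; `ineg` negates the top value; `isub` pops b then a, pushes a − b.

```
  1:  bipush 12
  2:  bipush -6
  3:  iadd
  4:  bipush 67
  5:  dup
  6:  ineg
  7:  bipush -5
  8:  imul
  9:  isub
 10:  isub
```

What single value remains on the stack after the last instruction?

bipush 12 : 12
bipush -6 : 12 -6
iadd      : 6
bipush 67 : 6 67
dup       : 6 67 67
ineg      : 6 67 -67
bipush -5 : 6 67 -67 -5
imul      : 6 67 335
isub      : 6 -268
isub      : 274

274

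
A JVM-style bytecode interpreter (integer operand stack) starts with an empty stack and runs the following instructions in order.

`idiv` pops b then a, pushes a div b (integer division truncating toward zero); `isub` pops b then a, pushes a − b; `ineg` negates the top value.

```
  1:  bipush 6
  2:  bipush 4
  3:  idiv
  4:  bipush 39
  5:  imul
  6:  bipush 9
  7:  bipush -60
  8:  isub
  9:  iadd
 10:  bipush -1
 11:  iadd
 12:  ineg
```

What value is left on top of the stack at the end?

bipush 6   -> [6]
bipush 4   -> [6, 4]
idiv       -> [1]
bipush 39  -> [1, 39]
imul       -> [39]
bipush 9   -> [39, 9]
bipush -60 -> [39, 9, -60]
isub       -> [39, 69]
iadd       -> [108]
bipush -1  -> [108, -1]
iadd       -> [107]
ineg       -> [-107]

-107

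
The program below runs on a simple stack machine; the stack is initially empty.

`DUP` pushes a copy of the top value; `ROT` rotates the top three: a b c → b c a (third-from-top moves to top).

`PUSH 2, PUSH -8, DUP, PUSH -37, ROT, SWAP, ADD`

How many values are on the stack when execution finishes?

3

PUSH 2   → [2]
PUSH -8  → [2, -8]
DUP      → [2, -8, -8]
PUSH -37 → [2, -8, -8, -37]
ROT      → [2, -8, -37, -8]
SWAP     → [2, -8, -8, -37]
ADD      → [2, -8, -45]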